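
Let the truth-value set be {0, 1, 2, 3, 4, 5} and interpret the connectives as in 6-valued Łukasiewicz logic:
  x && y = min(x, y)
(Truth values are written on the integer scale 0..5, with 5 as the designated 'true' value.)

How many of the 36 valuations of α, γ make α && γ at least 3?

value 5: 1 assignment (counts)
value 4: 3 assignments (counts)
value 3: 5 assignments (counts)
value 2: 7 assignments
value 1: 9 assignments
value 0: 11 assignments
So 9 of the 36 assignments meet the threshold.

9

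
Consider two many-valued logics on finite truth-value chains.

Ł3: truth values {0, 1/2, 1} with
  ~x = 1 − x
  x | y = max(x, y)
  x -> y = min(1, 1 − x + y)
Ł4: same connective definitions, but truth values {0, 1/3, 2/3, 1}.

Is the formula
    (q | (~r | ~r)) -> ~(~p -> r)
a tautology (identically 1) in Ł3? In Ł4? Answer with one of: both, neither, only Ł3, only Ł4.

neither

In Ł3: at p = 0, q = 1/2, r = 1 the value is 1/2 — not a tautology.
In Ł4: at p = 0, q = 1/3, r = 1 the value is 2/3 — not a tautology.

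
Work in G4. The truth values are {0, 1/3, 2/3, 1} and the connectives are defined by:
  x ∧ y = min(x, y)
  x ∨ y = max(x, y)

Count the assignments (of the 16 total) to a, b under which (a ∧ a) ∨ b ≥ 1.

7

a = 0, b = 0 ↦ 0  <
a = 0, b = 1/3 ↦ 1/3  <
a = 0, b = 2/3 ↦ 2/3  <
a = 0, b = 1 ↦ 1  ≥
a = 1/3, b = 0 ↦ 1/3  <
a = 1/3, b = 1/3 ↦ 1/3  <
a = 1/3, b = 2/3 ↦ 2/3  <
a = 1/3, b = 1 ↦ 1  ≥
a = 2/3, b = 0 ↦ 2/3  <
a = 2/3, b = 1/3 ↦ 2/3  <
a = 2/3, b = 2/3 ↦ 2/3  <
a = 2/3, b = 1 ↦ 1  ≥
a = 1, b = 0 ↦ 1  ≥
a = 1, b = 1/3 ↦ 1  ≥
a = 1, b = 2/3 ↦ 1  ≥
a = 1, b = 1 ↦ 1  ≥
So 7 of the 16 assignments meet the threshold.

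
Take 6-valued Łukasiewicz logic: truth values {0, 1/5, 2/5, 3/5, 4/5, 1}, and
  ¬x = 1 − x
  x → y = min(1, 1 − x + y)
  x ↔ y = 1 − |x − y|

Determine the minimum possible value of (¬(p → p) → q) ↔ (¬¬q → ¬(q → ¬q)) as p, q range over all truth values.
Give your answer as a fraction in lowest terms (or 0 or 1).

Take p = 0, q = 2/5:
p → p = 0 → 0 = 1
¬(p → p) = ¬1 = 0
¬(p → p) → q = 0 → 2/5 = 1
¬q = ¬2/5 = 3/5
¬¬q = ¬3/5 = 2/5
¬q = ¬2/5 = 3/5
q → ¬q = 2/5 → 3/5 = 1
¬(q → ¬q) = ¬1 = 0
¬¬q → ¬(q → ¬q) = 2/5 → 0 = 3/5
(¬(p → p) → q) ↔ (¬¬q → ¬(q → ¬q)) = 1 ↔ 3/5 = 3/5
No assignment yields a value below 3/5, so this is the minimum.

3/5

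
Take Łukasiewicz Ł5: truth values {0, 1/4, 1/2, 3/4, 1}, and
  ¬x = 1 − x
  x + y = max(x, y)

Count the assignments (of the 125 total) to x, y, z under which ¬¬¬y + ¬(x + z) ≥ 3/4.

value 1: 29 assignments (counts)
value 3/4: 33 assignments (counts)
value 1/2: 31 assignments
value 1/4: 23 assignments
value 0: 9 assignments
So 62 of the 125 assignments meet the threshold.

62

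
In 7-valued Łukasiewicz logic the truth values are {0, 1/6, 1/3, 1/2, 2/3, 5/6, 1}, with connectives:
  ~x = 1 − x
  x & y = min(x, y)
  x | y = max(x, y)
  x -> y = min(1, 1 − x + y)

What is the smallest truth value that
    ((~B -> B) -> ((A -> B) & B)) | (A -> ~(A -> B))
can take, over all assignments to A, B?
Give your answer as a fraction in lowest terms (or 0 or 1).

Take A = 1/2, B = 1/2:
~B = ~1/2 = 1/2
~B -> B = 1/2 -> 1/2 = 1
A -> B = 1/2 -> 1/2 = 1
(A -> B) & B = 1 & 1/2 = 1/2
(~B -> B) -> ((A -> B) & B) = 1 -> 1/2 = 1/2
A -> B = 1/2 -> 1/2 = 1
~(A -> B) = ~1 = 0
A -> ~(A -> B) = 1/2 -> 0 = 1/2
((~B -> B) -> ((A -> B) & B)) | (A -> ~(A -> B)) = 1/2 | 1/2 = 1/2
No assignment yields a value below 1/2, so this is the minimum.

1/2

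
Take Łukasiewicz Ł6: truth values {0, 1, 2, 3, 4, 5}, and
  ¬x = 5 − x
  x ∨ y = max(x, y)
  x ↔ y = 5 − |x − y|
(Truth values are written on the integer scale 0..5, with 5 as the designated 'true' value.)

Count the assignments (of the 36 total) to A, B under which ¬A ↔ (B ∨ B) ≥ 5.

6

value 5: 6 assignments (counts)
value 4: 10 assignments
value 3: 8 assignments
value 2: 6 assignments
value 1: 4 assignments
value 0: 2 assignments
So 6 of the 36 assignments meet the threshold.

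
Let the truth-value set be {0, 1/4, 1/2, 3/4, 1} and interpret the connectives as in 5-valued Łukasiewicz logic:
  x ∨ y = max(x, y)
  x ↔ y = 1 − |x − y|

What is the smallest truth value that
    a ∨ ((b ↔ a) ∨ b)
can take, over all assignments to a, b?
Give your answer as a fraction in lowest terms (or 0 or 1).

Take a = 0, b = 1/2:
b ↔ a = 1/2 ↔ 0 = 1/2
(b ↔ a) ∨ b = 1/2 ∨ 1/2 = 1/2
a ∨ ((b ↔ a) ∨ b) = 0 ∨ 1/2 = 1/2
No assignment yields a value below 1/2, so this is the minimum.

1/2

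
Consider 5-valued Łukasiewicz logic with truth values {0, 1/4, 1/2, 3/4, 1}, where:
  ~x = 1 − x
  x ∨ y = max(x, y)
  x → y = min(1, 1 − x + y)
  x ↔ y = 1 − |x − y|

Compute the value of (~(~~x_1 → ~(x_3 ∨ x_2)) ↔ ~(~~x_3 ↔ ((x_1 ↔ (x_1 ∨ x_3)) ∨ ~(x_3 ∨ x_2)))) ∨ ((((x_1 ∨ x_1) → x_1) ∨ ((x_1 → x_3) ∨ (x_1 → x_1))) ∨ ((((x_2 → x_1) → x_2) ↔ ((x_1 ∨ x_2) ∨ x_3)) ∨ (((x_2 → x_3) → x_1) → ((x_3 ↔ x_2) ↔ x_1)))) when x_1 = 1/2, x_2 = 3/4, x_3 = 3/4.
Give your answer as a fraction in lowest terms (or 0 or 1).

~x_1 = ~1/2 = 1/2
~~x_1 = ~1/2 = 1/2
x_3 ∨ x_2 = 3/4 ∨ 3/4 = 3/4
~(x_3 ∨ x_2) = ~3/4 = 1/4
~~x_1 → ~(x_3 ∨ x_2) = 1/2 → 1/4 = 3/4
~(~~x_1 → ~(x_3 ∨ x_2)) = ~3/4 = 1/4
~x_3 = ~3/4 = 1/4
~~x_3 = ~1/4 = 3/4
x_1 ∨ x_3 = 1/2 ∨ 3/4 = 3/4
x_1 ↔ (x_1 ∨ x_3) = 1/2 ↔ 3/4 = 3/4
x_3 ∨ x_2 = 3/4 ∨ 3/4 = 3/4
~(x_3 ∨ x_2) = ~3/4 = 1/4
(x_1 ↔ (x_1 ∨ x_3)) ∨ ~(x_3 ∨ x_2) = 3/4 ∨ 1/4 = 3/4
~~x_3 ↔ ((x_1 ↔ (x_1 ∨ x_3)) ∨ ~(x_3 ∨ x_2)) = 3/4 ↔ 3/4 = 1
~(~~x_3 ↔ ((x_1 ↔ (x_1 ∨ x_3)) ∨ ~(x_3 ∨ x_2))) = ~1 = 0
~(~~x_1 → ~(x_3 ∨ x_2)) ↔ ~(~~x_3 ↔ ((x_1 ↔ (x_1 ∨ x_3)) ∨ ~(x_3 ∨ x_2))) = 1/4 ↔ 0 = 3/4
x_1 ∨ x_1 = 1/2 ∨ 1/2 = 1/2
(x_1 ∨ x_1) → x_1 = 1/2 → 1/2 = 1
x_1 → x_3 = 1/2 → 3/4 = 1
x_1 → x_1 = 1/2 → 1/2 = 1
(x_1 → x_3) ∨ (x_1 → x_1) = 1 ∨ 1 = 1
((x_1 ∨ x_1) → x_1) ∨ ((x_1 → x_3) ∨ (x_1 → x_1)) = 1 ∨ 1 = 1
x_2 → x_1 = 3/4 → 1/2 = 3/4
(x_2 → x_1) → x_2 = 3/4 → 3/4 = 1
x_1 ∨ x_2 = 1/2 ∨ 3/4 = 3/4
(x_1 ∨ x_2) ∨ x_3 = 3/4 ∨ 3/4 = 3/4
((x_2 → x_1) → x_2) ↔ ((x_1 ∨ x_2) ∨ x_3) = 1 ↔ 3/4 = 3/4
x_2 → x_3 = 3/4 → 3/4 = 1
(x_2 → x_3) → x_1 = 1 → 1/2 = 1/2
x_3 ↔ x_2 = 3/4 ↔ 3/4 = 1
(x_3 ↔ x_2) ↔ x_1 = 1 ↔ 1/2 = 1/2
((x_2 → x_3) → x_1) → ((x_3 ↔ x_2) ↔ x_1) = 1/2 → 1/2 = 1
(((x_2 → x_1) → x_2) ↔ ((x_1 ∨ x_2) ∨ x_3)) ∨ (((x_2 → x_3) → x_1) → ((x_3 ↔ x_2) ↔ x_1)) = 3/4 ∨ 1 = 1
(((x_1 ∨ x_1) → x_1) ∨ ((x_1 → x_3) ∨ (x_1 → x_1))) ∨ ((((x_2 → x_1) → x_2) ↔ ((x_1 ∨ x_2) ∨ x_3)) ∨ (((x_2 → x_3) → x_1) → ((x_3 ↔ x_2) ↔ x_1))) = 1 ∨ 1 = 1
(~(~~x_1 → ~(x_3 ∨ x_2)) ↔ ~(~~x_3 ↔ ((x_1 ↔ (x_1 ∨ x_3)) ∨ ~(x_3 ∨ x_2)))) ∨ ((((x_1 ∨ x_1) → x_1) ∨ ((x_1 → x_3) ∨ (x_1 → x_1))) ∨ ((((x_2 → x_1) → x_2) ↔ ((x_1 ∨ x_2) ∨ x_3)) ∨ (((x_2 → x_3) → x_1) → ((x_3 ↔ x_2) ↔ x_1)))) = 3/4 ∨ 1 = 1

1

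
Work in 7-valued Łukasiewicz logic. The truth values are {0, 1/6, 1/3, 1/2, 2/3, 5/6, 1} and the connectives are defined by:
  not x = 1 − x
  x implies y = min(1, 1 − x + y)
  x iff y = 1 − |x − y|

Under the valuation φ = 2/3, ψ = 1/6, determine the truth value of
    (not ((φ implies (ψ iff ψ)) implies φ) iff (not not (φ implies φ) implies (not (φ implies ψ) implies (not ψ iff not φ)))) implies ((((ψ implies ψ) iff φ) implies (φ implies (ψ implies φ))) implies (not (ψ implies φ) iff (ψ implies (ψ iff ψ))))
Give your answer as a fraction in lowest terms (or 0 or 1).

2/3

ψ iff ψ = 1/6 iff 1/6 = 1
φ implies (ψ iff ψ) = 2/3 implies 1 = 1
(φ implies (ψ iff ψ)) implies φ = 1 implies 2/3 = 2/3
not ((φ implies (ψ iff ψ)) implies φ) = not 2/3 = 1/3
φ implies φ = 2/3 implies 2/3 = 1
not (φ implies φ) = not 1 = 0
not not (φ implies φ) = not 0 = 1
φ implies ψ = 2/3 implies 1/6 = 1/2
not (φ implies ψ) = not 1/2 = 1/2
not ψ = not 1/6 = 5/6
not φ = not 2/3 = 1/3
not ψ iff not φ = 5/6 iff 1/3 = 1/2
not (φ implies ψ) implies (not ψ iff not φ) = 1/2 implies 1/2 = 1
not not (φ implies φ) implies (not (φ implies ψ) implies (not ψ iff not φ)) = 1 implies 1 = 1
not ((φ implies (ψ iff ψ)) implies φ) iff (not not (φ implies φ) implies (not (φ implies ψ) implies (not ψ iff not φ))) = 1/3 iff 1 = 1/3
ψ implies ψ = 1/6 implies 1/6 = 1
(ψ implies ψ) iff φ = 1 iff 2/3 = 2/3
ψ implies φ = 1/6 implies 2/3 = 1
φ implies (ψ implies φ) = 2/3 implies 1 = 1
((ψ implies ψ) iff φ) implies (φ implies (ψ implies φ)) = 2/3 implies 1 = 1
ψ implies φ = 1/6 implies 2/3 = 1
not (ψ implies φ) = not 1 = 0
ψ iff ψ = 1/6 iff 1/6 = 1
ψ implies (ψ iff ψ) = 1/6 implies 1 = 1
not (ψ implies φ) iff (ψ implies (ψ iff ψ)) = 0 iff 1 = 0
(((ψ implies ψ) iff φ) implies (φ implies (ψ implies φ))) implies (not (ψ implies φ) iff (ψ implies (ψ iff ψ))) = 1 implies 0 = 0
(not ((φ implies (ψ iff ψ)) implies φ) iff (not not (φ implies φ) implies (not (φ implies ψ) implies (not ψ iff not φ)))) implies ((((ψ implies ψ) iff φ) implies (φ implies (ψ implies φ))) implies (not (ψ implies φ) iff (ψ implies (ψ iff ψ)))) = 1/3 implies 0 = 2/3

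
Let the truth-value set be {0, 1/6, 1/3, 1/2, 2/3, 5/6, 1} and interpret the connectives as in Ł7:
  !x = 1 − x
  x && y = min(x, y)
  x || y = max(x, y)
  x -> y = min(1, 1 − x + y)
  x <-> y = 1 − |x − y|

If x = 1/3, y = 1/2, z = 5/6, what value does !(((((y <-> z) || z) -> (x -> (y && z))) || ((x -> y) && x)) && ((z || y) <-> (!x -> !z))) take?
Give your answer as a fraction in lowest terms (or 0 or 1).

1/3

y <-> z = 1/2 <-> 5/6 = 2/3
(y <-> z) || z = 2/3 || 5/6 = 5/6
y && z = 1/2 && 5/6 = 1/2
x -> (y && z) = 1/3 -> 1/2 = 1
((y <-> z) || z) -> (x -> (y && z)) = 5/6 -> 1 = 1
x -> y = 1/3 -> 1/2 = 1
(x -> y) && x = 1 && 1/3 = 1/3
(((y <-> z) || z) -> (x -> (y && z))) || ((x -> y) && x) = 1 || 1/3 = 1
z || y = 5/6 || 1/2 = 5/6
!x = !1/3 = 2/3
!z = !5/6 = 1/6
!x -> !z = 2/3 -> 1/6 = 1/2
(z || y) <-> (!x -> !z) = 5/6 <-> 1/2 = 2/3
((((y <-> z) || z) -> (x -> (y && z))) || ((x -> y) && x)) && ((z || y) <-> (!x -> !z)) = 1 && 2/3 = 2/3
!(((((y <-> z) || z) -> (x -> (y && z))) || ((x -> y) && x)) && ((z || y) <-> (!x -> !z))) = !2/3 = 1/3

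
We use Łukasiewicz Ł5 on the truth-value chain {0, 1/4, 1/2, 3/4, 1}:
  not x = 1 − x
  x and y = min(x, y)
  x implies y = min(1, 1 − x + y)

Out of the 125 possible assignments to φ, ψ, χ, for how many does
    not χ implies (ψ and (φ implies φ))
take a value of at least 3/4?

95

value 1: 75 assignments (counts)
value 3/4: 20 assignments (counts)
value 1/2: 15 assignments
value 1/4: 10 assignments
value 0: 5 assignments
So 95 of the 125 assignments meet the threshold.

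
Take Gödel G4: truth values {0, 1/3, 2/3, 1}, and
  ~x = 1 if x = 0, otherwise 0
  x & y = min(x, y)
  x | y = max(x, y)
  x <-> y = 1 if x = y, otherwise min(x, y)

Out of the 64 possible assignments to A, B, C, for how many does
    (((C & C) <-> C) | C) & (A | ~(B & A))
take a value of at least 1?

40

value 1: 40 assignments (counts)
value 2/3: 12 assignments
value 1/3: 12 assignments
So 40 of the 64 assignments meet the threshold.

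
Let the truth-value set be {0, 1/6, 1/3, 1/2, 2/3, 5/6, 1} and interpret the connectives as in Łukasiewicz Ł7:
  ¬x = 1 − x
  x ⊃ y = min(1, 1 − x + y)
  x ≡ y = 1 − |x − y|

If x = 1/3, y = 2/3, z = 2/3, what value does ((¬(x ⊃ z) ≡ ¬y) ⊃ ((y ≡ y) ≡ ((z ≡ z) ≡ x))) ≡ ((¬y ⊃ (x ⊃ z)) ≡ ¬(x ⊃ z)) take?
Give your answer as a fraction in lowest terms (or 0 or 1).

x ⊃ z = 1/3 ⊃ 2/3 = 1
¬(x ⊃ z) = ¬1 = 0
¬y = ¬2/3 = 1/3
¬(x ⊃ z) ≡ ¬y = 0 ≡ 1/3 = 2/3
y ≡ y = 2/3 ≡ 2/3 = 1
z ≡ z = 2/3 ≡ 2/3 = 1
(z ≡ z) ≡ x = 1 ≡ 1/3 = 1/3
(y ≡ y) ≡ ((z ≡ z) ≡ x) = 1 ≡ 1/3 = 1/3
(¬(x ⊃ z) ≡ ¬y) ⊃ ((y ≡ y) ≡ ((z ≡ z) ≡ x)) = 2/3 ⊃ 1/3 = 2/3
¬y = ¬2/3 = 1/3
x ⊃ z = 1/3 ⊃ 2/3 = 1
¬y ⊃ (x ⊃ z) = 1/3 ⊃ 1 = 1
x ⊃ z = 1/3 ⊃ 2/3 = 1
¬(x ⊃ z) = ¬1 = 0
(¬y ⊃ (x ⊃ z)) ≡ ¬(x ⊃ z) = 1 ≡ 0 = 0
((¬(x ⊃ z) ≡ ¬y) ⊃ ((y ≡ y) ≡ ((z ≡ z) ≡ x))) ≡ ((¬y ⊃ (x ⊃ z)) ≡ ¬(x ⊃ z)) = 2/3 ≡ 0 = 1/3

1/3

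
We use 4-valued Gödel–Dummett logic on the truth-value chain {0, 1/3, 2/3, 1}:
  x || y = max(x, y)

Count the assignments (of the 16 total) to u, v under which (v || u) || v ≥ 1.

7

u = 0, v = 0 ↦ 0  <
u = 0, v = 1/3 ↦ 1/3  <
u = 0, v = 2/3 ↦ 2/3  <
u = 0, v = 1 ↦ 1  ≥
u = 1/3, v = 0 ↦ 1/3  <
u = 1/3, v = 1/3 ↦ 1/3  <
u = 1/3, v = 2/3 ↦ 2/3  <
u = 1/3, v = 1 ↦ 1  ≥
u = 2/3, v = 0 ↦ 2/3  <
u = 2/3, v = 1/3 ↦ 2/3  <
u = 2/3, v = 2/3 ↦ 2/3  <
u = 2/3, v = 1 ↦ 1  ≥
u = 1, v = 0 ↦ 1  ≥
u = 1, v = 1/3 ↦ 1  ≥
u = 1, v = 2/3 ↦ 1  ≥
u = 1, v = 1 ↦ 1  ≥
So 7 of the 16 assignments meet the threshold.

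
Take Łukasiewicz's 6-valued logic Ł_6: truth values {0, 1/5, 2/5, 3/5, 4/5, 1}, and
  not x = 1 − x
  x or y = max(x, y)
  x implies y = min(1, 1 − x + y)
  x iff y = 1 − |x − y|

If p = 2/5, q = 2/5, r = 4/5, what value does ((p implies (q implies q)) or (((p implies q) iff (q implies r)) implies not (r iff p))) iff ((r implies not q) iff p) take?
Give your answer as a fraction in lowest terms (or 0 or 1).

q implies q = 2/5 implies 2/5 = 1
p implies (q implies q) = 2/5 implies 1 = 1
p implies q = 2/5 implies 2/5 = 1
q implies r = 2/5 implies 4/5 = 1
(p implies q) iff (q implies r) = 1 iff 1 = 1
r iff p = 4/5 iff 2/5 = 3/5
not (r iff p) = not 3/5 = 2/5
((p implies q) iff (q implies r)) implies not (r iff p) = 1 implies 2/5 = 2/5
(p implies (q implies q)) or (((p implies q) iff (q implies r)) implies not (r iff p)) = 1 or 2/5 = 1
not q = not 2/5 = 3/5
r implies not q = 4/5 implies 3/5 = 4/5
(r implies not q) iff p = 4/5 iff 2/5 = 3/5
((p implies (q implies q)) or (((p implies q) iff (q implies r)) implies not (r iff p))) iff ((r implies not q) iff p) = 1 iff 3/5 = 3/5

3/5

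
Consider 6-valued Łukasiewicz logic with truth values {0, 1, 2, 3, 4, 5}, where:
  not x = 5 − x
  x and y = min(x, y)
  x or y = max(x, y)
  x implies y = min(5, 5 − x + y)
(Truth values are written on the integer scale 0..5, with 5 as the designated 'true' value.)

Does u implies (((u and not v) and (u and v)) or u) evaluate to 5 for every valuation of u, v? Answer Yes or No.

At u = 1, v = 5, for instance:
not v = not 5 = 0
u and not v = 1 and 0 = 0
u and v = 1 and 5 = 1
(u and not v) and (u and v) = 0 and 1 = 0
((u and not v) and (u and v)) or u = 0 or 1 = 1
u implies (((u and not v) and (u and v)) or u) = 1 implies 1 = 5
and checking the remaining 35 assignments likewise gives ≥ 5 in every case.

Yes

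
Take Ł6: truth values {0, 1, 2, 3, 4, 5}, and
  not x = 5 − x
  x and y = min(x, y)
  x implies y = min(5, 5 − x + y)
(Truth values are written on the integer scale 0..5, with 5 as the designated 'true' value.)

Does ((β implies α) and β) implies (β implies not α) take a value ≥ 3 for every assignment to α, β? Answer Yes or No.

No

Counterexample: take α = 4, β = 5.
β implies α = 5 implies 4 = 4
(β implies α) and β = 4 and 5 = 4
not α = not 4 = 1
β implies not α = 5 implies 1 = 1
((β implies α) and β) implies (β implies not α) = 4 implies 1 = 2
This gives 2, which is below 3.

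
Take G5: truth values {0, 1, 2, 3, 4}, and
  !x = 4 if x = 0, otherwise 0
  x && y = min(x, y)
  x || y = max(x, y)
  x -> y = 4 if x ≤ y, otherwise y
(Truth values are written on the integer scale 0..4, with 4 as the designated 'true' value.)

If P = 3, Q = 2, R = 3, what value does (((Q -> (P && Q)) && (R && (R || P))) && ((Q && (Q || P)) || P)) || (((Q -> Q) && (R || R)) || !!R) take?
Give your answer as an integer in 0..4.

4

P && Q = 3 && 2 = 2
Q -> (P && Q) = 2 -> 2 = 4
R || P = 3 || 3 = 3
R && (R || P) = 3 && 3 = 3
(Q -> (P && Q)) && (R && (R || P)) = 4 && 3 = 3
Q || P = 2 || 3 = 3
Q && (Q || P) = 2 && 3 = 2
(Q && (Q || P)) || P = 2 || 3 = 3
((Q -> (P && Q)) && (R && (R || P))) && ((Q && (Q || P)) || P) = 3 && 3 = 3
Q -> Q = 2 -> 2 = 4
R || R = 3 || 3 = 3
(Q -> Q) && (R || R) = 4 && 3 = 3
!R = !3 = 0
!!R = !0 = 4
((Q -> Q) && (R || R)) || !!R = 3 || 4 = 4
(((Q -> (P && Q)) && (R && (R || P))) && ((Q && (Q || P)) || P)) || (((Q -> Q) && (R || R)) || !!R) = 3 || 4 = 4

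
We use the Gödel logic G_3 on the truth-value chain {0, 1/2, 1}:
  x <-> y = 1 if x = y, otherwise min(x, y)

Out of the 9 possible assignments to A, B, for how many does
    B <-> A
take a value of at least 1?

3

A = 0, B = 0 ↦ 1  ≥
A = 0, B = 1/2 ↦ 0  <
A = 0, B = 1 ↦ 0  <
A = 1/2, B = 0 ↦ 0  <
A = 1/2, B = 1/2 ↦ 1  ≥
A = 1/2, B = 1 ↦ 1/2  <
A = 1, B = 0 ↦ 0  <
A = 1, B = 1/2 ↦ 1/2  <
A = 1, B = 1 ↦ 1  ≥
So 3 of the 9 assignments meet the threshold.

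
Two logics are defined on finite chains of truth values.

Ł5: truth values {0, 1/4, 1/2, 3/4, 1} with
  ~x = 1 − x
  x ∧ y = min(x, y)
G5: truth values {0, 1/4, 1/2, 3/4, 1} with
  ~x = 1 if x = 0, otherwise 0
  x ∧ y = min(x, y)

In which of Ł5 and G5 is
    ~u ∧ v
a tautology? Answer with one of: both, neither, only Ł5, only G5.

neither

In Ł5: at u = 0, v = 0 the value is 0 — not a tautology.
In G5: at u = 0, v = 0 the value is 0 — not a tautology.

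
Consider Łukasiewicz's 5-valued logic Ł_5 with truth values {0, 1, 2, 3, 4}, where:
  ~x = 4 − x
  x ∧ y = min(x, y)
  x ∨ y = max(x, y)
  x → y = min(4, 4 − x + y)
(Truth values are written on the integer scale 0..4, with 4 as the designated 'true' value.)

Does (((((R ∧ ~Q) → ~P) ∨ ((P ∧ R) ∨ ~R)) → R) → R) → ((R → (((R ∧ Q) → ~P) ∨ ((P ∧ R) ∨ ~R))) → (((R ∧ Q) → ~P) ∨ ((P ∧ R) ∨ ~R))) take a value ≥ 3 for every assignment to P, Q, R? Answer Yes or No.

No

Counterexample: take P = 4, Q = 4, R = 2.
~Q = ~4 = 0
R ∧ ~Q = 2 ∧ 0 = 0
~P = ~4 = 0
(R ∧ ~Q) → ~P = 0 → 0 = 4
P ∧ R = 4 ∧ 2 = 2
~R = ~2 = 2
(P ∧ R) ∨ ~R = 2 ∨ 2 = 2
((R ∧ ~Q) → ~P) ∨ ((P ∧ R) ∨ ~R) = 4 ∨ 2 = 4
(((R ∧ ~Q) → ~P) ∨ ((P ∧ R) ∨ ~R)) → R = 4 → 2 = 2
((((R ∧ ~Q) → ~P) ∨ ((P ∧ R) ∨ ~R)) → R) → R = 2 → 2 = 4
R ∧ Q = 2 ∧ 4 = 2
~P = ~4 = 0
(R ∧ Q) → ~P = 2 → 0 = 2
P ∧ R = 4 ∧ 2 = 2
~R = ~2 = 2
(P ∧ R) ∨ ~R = 2 ∨ 2 = 2
((R ∧ Q) → ~P) ∨ ((P ∧ R) ∨ ~R) = 2 ∨ 2 = 2
R → (((R ∧ Q) → ~P) ∨ ((P ∧ R) ∨ ~R)) = 2 → 2 = 4
R ∧ Q = 2 ∧ 4 = 2
~P = ~4 = 0
(R ∧ Q) → ~P = 2 → 0 = 2
P ∧ R = 4 ∧ 2 = 2
~R = ~2 = 2
(P ∧ R) ∨ ~R = 2 ∨ 2 = 2
((R ∧ Q) → ~P) ∨ ((P ∧ R) ∨ ~R) = 2 ∨ 2 = 2
(R → (((R ∧ Q) → ~P) ∨ ((P ∧ R) ∨ ~R))) → (((R ∧ Q) → ~P) ∨ ((P ∧ R) ∨ ~R)) = 4 → 2 = 2
(((((R ∧ ~Q) → ~P) ∨ ((P ∧ R) ∨ ~R)) → R) → R) → ((R → (((R ∧ Q) → ~P) ∨ ((P ∧ R) ∨ ~R))) → (((R ∧ Q) → ~P) ∨ ((P ∧ R) ∨ ~R))) = 4 → 2 = 2
This gives 2, which is below 3.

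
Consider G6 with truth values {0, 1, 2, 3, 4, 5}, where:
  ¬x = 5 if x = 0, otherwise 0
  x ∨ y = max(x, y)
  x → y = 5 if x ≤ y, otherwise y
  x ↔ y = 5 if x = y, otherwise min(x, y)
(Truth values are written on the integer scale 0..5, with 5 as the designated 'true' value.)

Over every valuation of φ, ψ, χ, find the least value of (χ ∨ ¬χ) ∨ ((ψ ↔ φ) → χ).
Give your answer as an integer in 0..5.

1

Take φ = 0, ψ = 0, χ = 1:
¬χ = ¬1 = 0
χ ∨ ¬χ = 1 ∨ 0 = 1
ψ ↔ φ = 0 ↔ 0 = 5
(ψ ↔ φ) → χ = 5 → 1 = 1
(χ ∨ ¬χ) ∨ ((ψ ↔ φ) → χ) = 1 ∨ 1 = 1
No assignment yields a value below 1, so this is the minimum.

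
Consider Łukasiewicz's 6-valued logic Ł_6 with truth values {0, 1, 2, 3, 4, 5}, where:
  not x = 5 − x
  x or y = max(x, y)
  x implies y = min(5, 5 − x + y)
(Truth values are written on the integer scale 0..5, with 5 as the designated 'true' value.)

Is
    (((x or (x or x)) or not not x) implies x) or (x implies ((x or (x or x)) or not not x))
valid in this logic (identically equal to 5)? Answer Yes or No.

x = 0 ↦ 5
x = 1 ↦ 5
x = 2 ↦ 5
x = 3 ↦ 5
x = 4 ↦ 5
x = 5 ↦ 5
Every assignment gives a value ≥ 5.

Yes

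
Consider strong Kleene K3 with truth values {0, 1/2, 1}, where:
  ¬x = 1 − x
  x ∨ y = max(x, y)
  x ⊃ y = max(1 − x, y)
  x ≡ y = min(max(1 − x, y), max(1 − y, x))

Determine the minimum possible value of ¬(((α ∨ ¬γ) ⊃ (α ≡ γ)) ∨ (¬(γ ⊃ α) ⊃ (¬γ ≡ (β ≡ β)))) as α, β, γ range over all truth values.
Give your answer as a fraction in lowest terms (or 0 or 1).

0

Take α = 0, β = 0, γ = 0:
¬γ = ¬0 = 1
α ∨ ¬γ = 0 ∨ 1 = 1
α ≡ γ = 0 ≡ 0 = 1
(α ∨ ¬γ) ⊃ (α ≡ γ) = 1 ⊃ 1 = 1
γ ⊃ α = 0 ⊃ 0 = 1
¬(γ ⊃ α) = ¬1 = 0
¬γ = ¬0 = 1
β ≡ β = 0 ≡ 0 = 1
¬γ ≡ (β ≡ β) = 1 ≡ 1 = 1
¬(γ ⊃ α) ⊃ (¬γ ≡ (β ≡ β)) = 0 ⊃ 1 = 1
((α ∨ ¬γ) ⊃ (α ≡ γ)) ∨ (¬(γ ⊃ α) ⊃ (¬γ ≡ (β ≡ β))) = 1 ∨ 1 = 1
¬(((α ∨ ¬γ) ⊃ (α ≡ γ)) ∨ (¬(γ ⊃ α) ⊃ (¬γ ≡ (β ≡ β)))) = ¬1 = 0
No assignment yields a value below 0, so this is the minimum.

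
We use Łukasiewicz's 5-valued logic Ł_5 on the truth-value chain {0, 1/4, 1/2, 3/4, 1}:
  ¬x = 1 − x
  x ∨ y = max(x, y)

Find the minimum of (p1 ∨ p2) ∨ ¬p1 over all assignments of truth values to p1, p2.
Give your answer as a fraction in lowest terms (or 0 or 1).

Take p1 = 1/2, p2 = 0:
p1 ∨ p2 = 1/2 ∨ 0 = 1/2
¬p1 = ¬1/2 = 1/2
(p1 ∨ p2) ∨ ¬p1 = 1/2 ∨ 1/2 = 1/2
No assignment yields a value below 1/2, so this is the minimum.

1/2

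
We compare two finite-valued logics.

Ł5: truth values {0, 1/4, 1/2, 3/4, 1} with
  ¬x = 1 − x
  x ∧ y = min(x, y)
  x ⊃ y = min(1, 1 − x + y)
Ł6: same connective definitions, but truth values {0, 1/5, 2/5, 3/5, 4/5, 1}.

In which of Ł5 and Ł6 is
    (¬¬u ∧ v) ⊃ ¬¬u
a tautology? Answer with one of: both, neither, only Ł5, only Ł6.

both

In Ł5: every assignment gives 1 — tautology.
In Ł6: every assignment gives 1 — tautology.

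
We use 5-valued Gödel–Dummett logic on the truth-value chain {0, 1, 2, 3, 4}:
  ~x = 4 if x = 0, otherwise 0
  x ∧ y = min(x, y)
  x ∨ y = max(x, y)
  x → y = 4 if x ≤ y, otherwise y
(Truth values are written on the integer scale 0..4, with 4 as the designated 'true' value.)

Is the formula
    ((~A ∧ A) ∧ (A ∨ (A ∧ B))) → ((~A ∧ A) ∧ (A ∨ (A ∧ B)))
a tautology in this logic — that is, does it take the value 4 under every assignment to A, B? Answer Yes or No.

At A = 3, B = 4, for instance:
~A = ~3 = 0
~A ∧ A = 0 ∧ 3 = 0
A ∧ B = 3 ∧ 4 = 3
A ∨ (A ∧ B) = 3 ∨ 3 = 3
(~A ∧ A) ∧ (A ∨ (A ∧ B)) = 0 ∧ 3 = 0
((~A ∧ A) ∧ (A ∨ (A ∧ B))) → ((~A ∧ A) ∧ (A ∨ (A ∧ B))) = 0 → 0 = 4
and checking the remaining 24 assignments likewise gives ≥ 4 in every case.

Yes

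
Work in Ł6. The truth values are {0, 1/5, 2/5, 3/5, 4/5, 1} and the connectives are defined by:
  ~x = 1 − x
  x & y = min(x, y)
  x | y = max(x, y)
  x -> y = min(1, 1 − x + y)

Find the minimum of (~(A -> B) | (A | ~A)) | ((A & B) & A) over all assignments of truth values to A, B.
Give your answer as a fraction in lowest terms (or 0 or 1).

Take A = 2/5, B = 0:
A -> B = 2/5 -> 0 = 3/5
~(A -> B) = ~3/5 = 2/5
~A = ~2/5 = 3/5
A | ~A = 2/5 | 3/5 = 3/5
~(A -> B) | (A | ~A) = 2/5 | 3/5 = 3/5
A & B = 2/5 & 0 = 0
(A & B) & A = 0 & 2/5 = 0
(~(A -> B) | (A | ~A)) | ((A & B) & A) = 3/5 | 0 = 3/5
No assignment yields a value below 3/5, so this is the minimum.

3/5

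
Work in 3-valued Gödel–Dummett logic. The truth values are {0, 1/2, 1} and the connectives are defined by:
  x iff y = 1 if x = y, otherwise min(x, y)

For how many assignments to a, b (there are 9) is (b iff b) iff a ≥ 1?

3

a = 0, b = 0 ↦ 0  <
a = 0, b = 1/2 ↦ 0  <
a = 0, b = 1 ↦ 0  <
a = 1/2, b = 0 ↦ 1/2  <
a = 1/2, b = 1/2 ↦ 1/2  <
a = 1/2, b = 1 ↦ 1/2  <
a = 1, b = 0 ↦ 1  ≥
a = 1, b = 1/2 ↦ 1  ≥
a = 1, b = 1 ↦ 1  ≥
So 3 of the 9 assignments meet the threshold.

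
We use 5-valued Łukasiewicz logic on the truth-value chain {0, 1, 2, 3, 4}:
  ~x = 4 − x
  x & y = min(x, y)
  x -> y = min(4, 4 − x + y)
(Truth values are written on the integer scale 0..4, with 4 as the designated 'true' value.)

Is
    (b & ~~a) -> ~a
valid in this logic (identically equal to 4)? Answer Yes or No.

Counterexample: take a = 3, b = 2.
~a = ~3 = 1
~~a = ~1 = 3
b & ~~a = 2 & 3 = 2
~a = ~3 = 1
(b & ~~a) -> ~a = 2 -> 1 = 3
This gives 3 ≠ 4.

No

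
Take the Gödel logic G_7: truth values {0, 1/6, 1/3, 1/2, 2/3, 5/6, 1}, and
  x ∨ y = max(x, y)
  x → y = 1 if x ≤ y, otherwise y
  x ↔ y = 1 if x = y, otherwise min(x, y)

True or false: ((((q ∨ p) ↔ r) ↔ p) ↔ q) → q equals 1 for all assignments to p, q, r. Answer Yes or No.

Counterexample: take p = 0, q = 0, r = 0.
q ∨ p = 0 ∨ 0 = 0
(q ∨ p) ↔ r = 0 ↔ 0 = 1
((q ∨ p) ↔ r) ↔ p = 1 ↔ 0 = 0
(((q ∨ p) ↔ r) ↔ p) ↔ q = 0 ↔ 0 = 1
((((q ∨ p) ↔ r) ↔ p) ↔ q) → q = 1 → 0 = 0
This gives 0 ≠ 1.

No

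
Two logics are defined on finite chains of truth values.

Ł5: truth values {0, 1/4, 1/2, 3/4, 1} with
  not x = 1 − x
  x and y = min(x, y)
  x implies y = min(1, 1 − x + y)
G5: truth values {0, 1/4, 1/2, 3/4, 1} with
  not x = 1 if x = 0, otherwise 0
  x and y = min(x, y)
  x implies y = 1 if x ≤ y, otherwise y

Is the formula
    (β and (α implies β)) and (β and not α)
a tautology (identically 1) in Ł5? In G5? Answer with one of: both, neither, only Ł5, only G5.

In Ł5: at α = 0, β = 0 the value is 0 — not a tautology.
In G5: at α = 0, β = 0 the value is 0 — not a tautology.

neither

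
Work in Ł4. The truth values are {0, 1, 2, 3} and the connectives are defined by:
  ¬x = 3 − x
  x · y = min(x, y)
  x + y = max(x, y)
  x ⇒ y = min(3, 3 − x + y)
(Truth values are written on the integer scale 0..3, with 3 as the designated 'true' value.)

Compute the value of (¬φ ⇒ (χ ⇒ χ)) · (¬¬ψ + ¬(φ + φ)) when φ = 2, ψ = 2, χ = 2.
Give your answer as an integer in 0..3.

¬φ = ¬2 = 1
χ ⇒ χ = 2 ⇒ 2 = 3
¬φ ⇒ (χ ⇒ χ) = 1 ⇒ 3 = 3
¬ψ = ¬2 = 1
¬¬ψ = ¬1 = 2
φ + φ = 2 + 2 = 2
¬(φ + φ) = ¬2 = 1
¬¬ψ + ¬(φ + φ) = 2 + 1 = 2
(¬φ ⇒ (χ ⇒ χ)) · (¬¬ψ + ¬(φ + φ)) = 3 · 2 = 2

2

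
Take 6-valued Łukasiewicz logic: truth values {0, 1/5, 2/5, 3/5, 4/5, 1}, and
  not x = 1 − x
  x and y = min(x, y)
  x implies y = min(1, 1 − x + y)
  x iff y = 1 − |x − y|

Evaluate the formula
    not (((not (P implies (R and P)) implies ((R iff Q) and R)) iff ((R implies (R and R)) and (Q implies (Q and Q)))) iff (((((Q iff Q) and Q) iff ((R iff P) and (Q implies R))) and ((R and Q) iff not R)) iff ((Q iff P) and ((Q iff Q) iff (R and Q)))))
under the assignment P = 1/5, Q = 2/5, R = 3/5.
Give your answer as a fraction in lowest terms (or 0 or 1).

2/5

R and P = 3/5 and 1/5 = 1/5
P implies (R and P) = 1/5 implies 1/5 = 1
not (P implies (R and P)) = not 1 = 0
R iff Q = 3/5 iff 2/5 = 4/5
(R iff Q) and R = 4/5 and 3/5 = 3/5
not (P implies (R and P)) implies ((R iff Q) and R) = 0 implies 3/5 = 1
R and R = 3/5 and 3/5 = 3/5
R implies (R and R) = 3/5 implies 3/5 = 1
Q and Q = 2/5 and 2/5 = 2/5
Q implies (Q and Q) = 2/5 implies 2/5 = 1
(R implies (R and R)) and (Q implies (Q and Q)) = 1 and 1 = 1
(not (P implies (R and P)) implies ((R iff Q) and R)) iff ((R implies (R and R)) and (Q implies (Q and Q))) = 1 iff 1 = 1
Q iff Q = 2/5 iff 2/5 = 1
(Q iff Q) and Q = 1 and 2/5 = 2/5
R iff P = 3/5 iff 1/5 = 3/5
Q implies R = 2/5 implies 3/5 = 1
(R iff P) and (Q implies R) = 3/5 and 1 = 3/5
((Q iff Q) and Q) iff ((R iff P) and (Q implies R)) = 2/5 iff 3/5 = 4/5
R and Q = 3/5 and 2/5 = 2/5
not R = not 3/5 = 2/5
(R and Q) iff not R = 2/5 iff 2/5 = 1
(((Q iff Q) and Q) iff ((R iff P) and (Q implies R))) and ((R and Q) iff not R) = 4/5 and 1 = 4/5
Q iff P = 2/5 iff 1/5 = 4/5
Q iff Q = 2/5 iff 2/5 = 1
R and Q = 3/5 and 2/5 = 2/5
(Q iff Q) iff (R and Q) = 1 iff 2/5 = 2/5
(Q iff P) and ((Q iff Q) iff (R and Q)) = 4/5 and 2/5 = 2/5
((((Q iff Q) and Q) iff ((R iff P) and (Q implies R))) and ((R and Q) iff not R)) iff ((Q iff P) and ((Q iff Q) iff (R and Q))) = 4/5 iff 2/5 = 3/5
((not (P implies (R and P)) implies ((R iff Q) and R)) iff ((R implies (R and R)) and (Q implies (Q and Q)))) iff (((((Q iff Q) and Q) iff ((R iff P) and (Q implies R))) and ((R and Q) iff not R)) iff ((Q iff P) and ((Q iff Q) iff (R and Q)))) = 1 iff 3/5 = 3/5
not (((not (P implies (R and P)) implies ((R iff Q) and R)) iff ((R implies (R and R)) and (Q implies (Q and Q)))) iff (((((Q iff Q) and Q) iff ((R iff P) and (Q implies R))) and ((R and Q) iff not R)) iff ((Q iff P) and ((Q iff Q) iff (R and Q))))) = not 3/5 = 2/5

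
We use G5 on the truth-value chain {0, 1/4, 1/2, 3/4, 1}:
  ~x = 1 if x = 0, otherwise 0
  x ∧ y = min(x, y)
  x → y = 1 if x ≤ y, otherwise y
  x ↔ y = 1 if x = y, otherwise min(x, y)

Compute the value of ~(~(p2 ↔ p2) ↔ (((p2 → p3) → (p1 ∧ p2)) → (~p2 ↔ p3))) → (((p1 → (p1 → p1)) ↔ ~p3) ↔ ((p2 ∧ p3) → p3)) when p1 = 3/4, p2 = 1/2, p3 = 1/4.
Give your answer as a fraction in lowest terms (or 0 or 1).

1

p2 ↔ p2 = 1/2 ↔ 1/2 = 1
~(p2 ↔ p2) = ~1 = 0
p2 → p3 = 1/2 → 1/4 = 1/4
p1 ∧ p2 = 3/4 ∧ 1/2 = 1/2
(p2 → p3) → (p1 ∧ p2) = 1/4 → 1/2 = 1
~p2 = ~1/2 = 0
~p2 ↔ p3 = 0 ↔ 1/4 = 0
((p2 → p3) → (p1 ∧ p2)) → (~p2 ↔ p3) = 1 → 0 = 0
~(p2 ↔ p2) ↔ (((p2 → p3) → (p1 ∧ p2)) → (~p2 ↔ p3)) = 0 ↔ 0 = 1
~(~(p2 ↔ p2) ↔ (((p2 → p3) → (p1 ∧ p2)) → (~p2 ↔ p3))) = ~1 = 0
p1 → p1 = 3/4 → 3/4 = 1
p1 → (p1 → p1) = 3/4 → 1 = 1
~p3 = ~1/4 = 0
(p1 → (p1 → p1)) ↔ ~p3 = 1 ↔ 0 = 0
p2 ∧ p3 = 1/2 ∧ 1/4 = 1/4
(p2 ∧ p3) → p3 = 1/4 → 1/4 = 1
((p1 → (p1 → p1)) ↔ ~p3) ↔ ((p2 ∧ p3) → p3) = 0 ↔ 1 = 0
~(~(p2 ↔ p2) ↔ (((p2 → p3) → (p1 ∧ p2)) → (~p2 ↔ p3))) → (((p1 → (p1 → p1)) ↔ ~p3) ↔ ((p2 ∧ p3) → p3)) = 0 → 0 = 1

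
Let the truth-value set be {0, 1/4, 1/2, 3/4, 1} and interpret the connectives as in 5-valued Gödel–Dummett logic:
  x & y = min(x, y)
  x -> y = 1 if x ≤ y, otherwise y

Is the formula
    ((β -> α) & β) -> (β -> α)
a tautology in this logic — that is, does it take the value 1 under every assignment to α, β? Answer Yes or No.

At α = 1/2, β = 1/4, for instance:
β -> α = 1/4 -> 1/2 = 1
(β -> α) & β = 1 & 1/4 = 1/4
((β -> α) & β) -> (β -> α) = 1/4 -> 1 = 1
and checking the remaining 24 assignments likewise gives ≥ 1 in every case.

Yes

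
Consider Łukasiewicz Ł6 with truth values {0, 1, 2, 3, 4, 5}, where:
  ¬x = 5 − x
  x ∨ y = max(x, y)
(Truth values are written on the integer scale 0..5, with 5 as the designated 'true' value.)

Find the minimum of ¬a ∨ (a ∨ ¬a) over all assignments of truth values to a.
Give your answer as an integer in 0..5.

3

Take a = 2:
¬a = ¬2 = 3
¬a = ¬2 = 3
a ∨ ¬a = 2 ∨ 3 = 3
¬a ∨ (a ∨ ¬a) = 3 ∨ 3 = 3
No assignment yields a value below 3, so this is the minimum.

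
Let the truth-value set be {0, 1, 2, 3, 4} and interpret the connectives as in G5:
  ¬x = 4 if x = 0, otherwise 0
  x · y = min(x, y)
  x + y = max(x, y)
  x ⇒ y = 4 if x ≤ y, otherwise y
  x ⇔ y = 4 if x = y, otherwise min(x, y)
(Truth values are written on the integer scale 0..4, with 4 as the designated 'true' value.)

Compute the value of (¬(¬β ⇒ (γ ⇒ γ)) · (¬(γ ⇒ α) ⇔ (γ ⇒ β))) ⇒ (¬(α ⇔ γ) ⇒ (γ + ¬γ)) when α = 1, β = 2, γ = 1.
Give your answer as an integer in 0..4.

4

¬β = ¬2 = 0
γ ⇒ γ = 1 ⇒ 1 = 4
¬β ⇒ (γ ⇒ γ) = 0 ⇒ 4 = 4
¬(¬β ⇒ (γ ⇒ γ)) = ¬4 = 0
γ ⇒ α = 1 ⇒ 1 = 4
¬(γ ⇒ α) = ¬4 = 0
γ ⇒ β = 1 ⇒ 2 = 4
¬(γ ⇒ α) ⇔ (γ ⇒ β) = 0 ⇔ 4 = 0
¬(¬β ⇒ (γ ⇒ γ)) · (¬(γ ⇒ α) ⇔ (γ ⇒ β)) = 0 · 0 = 0
α ⇔ γ = 1 ⇔ 1 = 4
¬(α ⇔ γ) = ¬4 = 0
¬γ = ¬1 = 0
γ + ¬γ = 1 + 0 = 1
¬(α ⇔ γ) ⇒ (γ + ¬γ) = 0 ⇒ 1 = 4
(¬(¬β ⇒ (γ ⇒ γ)) · (¬(γ ⇒ α) ⇔ (γ ⇒ β))) ⇒ (¬(α ⇔ γ) ⇒ (γ + ¬γ)) = 0 ⇒ 4 = 4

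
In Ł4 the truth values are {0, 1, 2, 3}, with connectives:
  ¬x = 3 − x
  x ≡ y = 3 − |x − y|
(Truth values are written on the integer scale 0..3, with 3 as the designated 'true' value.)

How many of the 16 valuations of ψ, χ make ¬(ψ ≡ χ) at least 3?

ψ = 0, χ = 0 ↦ 0  <
ψ = 0, χ = 1 ↦ 1  <
ψ = 0, χ = 2 ↦ 2  <
ψ = 0, χ = 3 ↦ 3  ≥
ψ = 1, χ = 0 ↦ 1  <
ψ = 1, χ = 1 ↦ 0  <
ψ = 1, χ = 2 ↦ 1  <
ψ = 1, χ = 3 ↦ 2  <
ψ = 2, χ = 0 ↦ 2  <
ψ = 2, χ = 1 ↦ 1  <
ψ = 2, χ = 2 ↦ 0  <
ψ = 2, χ = 3 ↦ 1  <
ψ = 3, χ = 0 ↦ 3  ≥
ψ = 3, χ = 1 ↦ 2  <
ψ = 3, χ = 2 ↦ 1  <
ψ = 3, χ = 3 ↦ 0  <
So 2 of the 16 assignments meet the threshold.

2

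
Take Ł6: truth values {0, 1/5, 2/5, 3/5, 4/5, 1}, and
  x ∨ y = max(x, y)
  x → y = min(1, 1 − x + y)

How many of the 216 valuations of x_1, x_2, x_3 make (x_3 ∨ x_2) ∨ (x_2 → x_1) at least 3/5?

value 1: 166 assignments (counts)
value 4/5: 38 assignments (counts)
value 3/5: 12 assignments (counts)
So 216 of the 216 assignments meet the threshold.

216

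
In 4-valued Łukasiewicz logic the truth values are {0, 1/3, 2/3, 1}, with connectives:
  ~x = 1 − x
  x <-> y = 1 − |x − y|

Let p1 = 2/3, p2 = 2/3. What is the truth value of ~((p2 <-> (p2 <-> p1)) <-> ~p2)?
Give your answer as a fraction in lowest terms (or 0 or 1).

p2 <-> p1 = 2/3 <-> 2/3 = 1
p2 <-> (p2 <-> p1) = 2/3 <-> 1 = 2/3
~p2 = ~2/3 = 1/3
(p2 <-> (p2 <-> p1)) <-> ~p2 = 2/3 <-> 1/3 = 2/3
~((p2 <-> (p2 <-> p1)) <-> ~p2) = ~2/3 = 1/3

1/3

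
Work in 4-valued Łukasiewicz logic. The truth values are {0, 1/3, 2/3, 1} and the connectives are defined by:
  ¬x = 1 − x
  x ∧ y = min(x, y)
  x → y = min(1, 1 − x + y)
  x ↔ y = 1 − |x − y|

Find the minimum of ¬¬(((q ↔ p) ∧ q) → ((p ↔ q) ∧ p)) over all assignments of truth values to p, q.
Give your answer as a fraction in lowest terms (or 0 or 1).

2/3

Take p = 0, q = 1/3:
q ↔ p = 1/3 ↔ 0 = 2/3
(q ↔ p) ∧ q = 2/3 ∧ 1/3 = 1/3
p ↔ q = 0 ↔ 1/3 = 2/3
(p ↔ q) ∧ p = 2/3 ∧ 0 = 0
((q ↔ p) ∧ q) → ((p ↔ q) ∧ p) = 1/3 → 0 = 2/3
¬(((q ↔ p) ∧ q) → ((p ↔ q) ∧ p)) = ¬2/3 = 1/3
¬¬(((q ↔ p) ∧ q) → ((p ↔ q) ∧ p)) = ¬1/3 = 2/3
No assignment yields a value below 2/3, so this is the minimum.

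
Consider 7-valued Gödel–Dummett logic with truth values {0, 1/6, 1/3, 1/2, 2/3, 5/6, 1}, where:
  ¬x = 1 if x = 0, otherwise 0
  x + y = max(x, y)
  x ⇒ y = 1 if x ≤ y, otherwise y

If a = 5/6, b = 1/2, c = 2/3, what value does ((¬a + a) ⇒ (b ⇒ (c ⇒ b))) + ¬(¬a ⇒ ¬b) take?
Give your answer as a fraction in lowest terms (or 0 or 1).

1

¬a = ¬5/6 = 0
¬a + a = 0 + 5/6 = 5/6
c ⇒ b = 2/3 ⇒ 1/2 = 1/2
b ⇒ (c ⇒ b) = 1/2 ⇒ 1/2 = 1
(¬a + a) ⇒ (b ⇒ (c ⇒ b)) = 5/6 ⇒ 1 = 1
¬a = ¬5/6 = 0
¬b = ¬1/2 = 0
¬a ⇒ ¬b = 0 ⇒ 0 = 1
¬(¬a ⇒ ¬b) = ¬1 = 0
((¬a + a) ⇒ (b ⇒ (c ⇒ b))) + ¬(¬a ⇒ ¬b) = 1 + 0 = 1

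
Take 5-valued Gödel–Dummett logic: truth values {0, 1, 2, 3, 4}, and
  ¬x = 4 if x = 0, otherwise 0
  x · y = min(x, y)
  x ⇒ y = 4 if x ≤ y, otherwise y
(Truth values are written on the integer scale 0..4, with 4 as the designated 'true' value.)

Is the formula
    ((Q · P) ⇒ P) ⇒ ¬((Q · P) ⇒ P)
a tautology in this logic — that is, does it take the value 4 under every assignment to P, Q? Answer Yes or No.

No

Counterexample: take P = 0, Q = 0.
Q · P = 0 · 0 = 0
(Q · P) ⇒ P = 0 ⇒ 0 = 4
¬((Q · P) ⇒ P) = ¬4 = 0
((Q · P) ⇒ P) ⇒ ¬((Q · P) ⇒ P) = 4 ⇒ 0 = 0
This gives 0 ≠ 4.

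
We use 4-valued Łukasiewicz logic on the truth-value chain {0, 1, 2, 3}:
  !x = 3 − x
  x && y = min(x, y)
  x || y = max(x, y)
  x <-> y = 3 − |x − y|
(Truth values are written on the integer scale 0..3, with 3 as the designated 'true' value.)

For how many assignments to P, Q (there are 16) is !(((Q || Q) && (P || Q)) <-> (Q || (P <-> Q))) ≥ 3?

1

P = 0, Q = 0 ↦ 3  ≥
P = 0, Q = 1 ↦ 1  <
P = 0, Q = 2 ↦ 0  <
P = 0, Q = 3 ↦ 0  <
P = 1, Q = 0 ↦ 2  <
P = 1, Q = 1 ↦ 2  <
P = 1, Q = 2 ↦ 0  <
P = 1, Q = 3 ↦ 0  <
P = 2, Q = 0 ↦ 1  <
P = 2, Q = 1 ↦ 1  <
P = 2, Q = 2 ↦ 1  <
P = 2, Q = 3 ↦ 0  <
P = 3, Q = 0 ↦ 0  <
P = 3, Q = 1 ↦ 0  <
P = 3, Q = 2 ↦ 0  <
P = 3, Q = 3 ↦ 0  <
So 1 of the 16 assignments meets the threshold.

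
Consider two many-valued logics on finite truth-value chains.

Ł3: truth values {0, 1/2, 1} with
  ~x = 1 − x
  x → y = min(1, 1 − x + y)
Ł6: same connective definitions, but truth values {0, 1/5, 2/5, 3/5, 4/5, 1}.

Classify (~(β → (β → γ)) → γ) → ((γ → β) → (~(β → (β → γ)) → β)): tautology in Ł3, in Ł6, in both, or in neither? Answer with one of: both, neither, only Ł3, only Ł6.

both

In Ł3: every assignment gives 1 — tautology.
In Ł6: every assignment gives 1 — tautology.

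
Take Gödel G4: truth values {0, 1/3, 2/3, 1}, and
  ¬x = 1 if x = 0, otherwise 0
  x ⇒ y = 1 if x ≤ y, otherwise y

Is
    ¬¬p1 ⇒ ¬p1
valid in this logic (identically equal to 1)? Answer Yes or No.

No

Counterexample: take p1 = 1/3.
¬p1 = ¬1/3 = 0
¬¬p1 = ¬0 = 1
¬p1 = ¬1/3 = 0
¬¬p1 ⇒ ¬p1 = 1 ⇒ 0 = 0
This gives 0 ≠ 1.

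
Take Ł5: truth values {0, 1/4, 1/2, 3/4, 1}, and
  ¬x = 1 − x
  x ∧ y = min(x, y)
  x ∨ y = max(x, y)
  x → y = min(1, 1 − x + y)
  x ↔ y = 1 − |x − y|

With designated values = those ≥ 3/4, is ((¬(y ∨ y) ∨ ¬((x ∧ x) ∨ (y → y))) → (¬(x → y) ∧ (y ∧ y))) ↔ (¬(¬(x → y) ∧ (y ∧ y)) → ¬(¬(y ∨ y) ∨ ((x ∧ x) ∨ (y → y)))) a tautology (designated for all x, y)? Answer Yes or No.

No

Counterexample: take x = 0, y = 1/2.
y ∨ y = 1/2 ∨ 1/2 = 1/2
¬(y ∨ y) = ¬1/2 = 1/2
x ∧ x = 0 ∧ 0 = 0
y → y = 1/2 → 1/2 = 1
(x ∧ x) ∨ (y → y) = 0 ∨ 1 = 1
¬((x ∧ x) ∨ (y → y)) = ¬1 = 0
¬(y ∨ y) ∨ ¬((x ∧ x) ∨ (y → y)) = 1/2 ∨ 0 = 1/2
x → y = 0 → 1/2 = 1
¬(x → y) = ¬1 = 0
y ∧ y = 1/2 ∧ 1/2 = 1/2
¬(x → y) ∧ (y ∧ y) = 0 ∧ 1/2 = 0
(¬(y ∨ y) ∨ ¬((x ∧ x) ∨ (y → y))) → (¬(x → y) ∧ (y ∧ y)) = 1/2 → 0 = 1/2
x → y = 0 → 1/2 = 1
¬(x → y) = ¬1 = 0
y ∧ y = 1/2 ∧ 1/2 = 1/2
¬(x → y) ∧ (y ∧ y) = 0 ∧ 1/2 = 0
¬(¬(x → y) ∧ (y ∧ y)) = ¬0 = 1
y ∨ y = 1/2 ∨ 1/2 = 1/2
¬(y ∨ y) = ¬1/2 = 1/2
x ∧ x = 0 ∧ 0 = 0
y → y = 1/2 → 1/2 = 1
(x ∧ x) ∨ (y → y) = 0 ∨ 1 = 1
¬(y ∨ y) ∨ ((x ∧ x) ∨ (y → y)) = 1/2 ∨ 1 = 1
¬(¬(y ∨ y) ∨ ((x ∧ x) ∨ (y → y))) = ¬1 = 0
¬(¬(x → y) ∧ (y ∧ y)) → ¬(¬(y ∨ y) ∨ ((x ∧ x) ∨ (y → y))) = 1 → 0 = 0
((¬(y ∨ y) ∨ ¬((x ∧ x) ∨ (y → y))) → (¬(x → y) ∧ (y ∧ y))) ↔ (¬(¬(x → y) ∧ (y ∧ y)) → ¬(¬(y ∨ y) ∨ ((x ∧ x) ∨ (y → y)))) = 1/2 ↔ 0 = 1/2
This gives 1/2, which is below 3/4.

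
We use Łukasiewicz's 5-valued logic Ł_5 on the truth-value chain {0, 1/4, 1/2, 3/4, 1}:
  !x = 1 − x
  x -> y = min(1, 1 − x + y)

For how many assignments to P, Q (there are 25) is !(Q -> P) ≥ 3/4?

value 1: 1 assignment (counts)
value 3/4: 2 assignments (counts)
value 1/2: 3 assignments
value 1/4: 4 assignments
value 0: 15 assignments
So 3 of the 25 assignments meet the threshold.

3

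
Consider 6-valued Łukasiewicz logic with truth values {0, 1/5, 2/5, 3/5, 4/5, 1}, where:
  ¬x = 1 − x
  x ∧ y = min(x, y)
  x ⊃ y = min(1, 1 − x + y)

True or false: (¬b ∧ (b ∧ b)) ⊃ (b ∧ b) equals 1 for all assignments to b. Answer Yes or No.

b = 0 ↦ 1
b = 1/5 ↦ 1
b = 2/5 ↦ 1
b = 3/5 ↦ 1
b = 4/5 ↦ 1
b = 1 ↦ 1
Every assignment gives a value ≥ 1.

Yes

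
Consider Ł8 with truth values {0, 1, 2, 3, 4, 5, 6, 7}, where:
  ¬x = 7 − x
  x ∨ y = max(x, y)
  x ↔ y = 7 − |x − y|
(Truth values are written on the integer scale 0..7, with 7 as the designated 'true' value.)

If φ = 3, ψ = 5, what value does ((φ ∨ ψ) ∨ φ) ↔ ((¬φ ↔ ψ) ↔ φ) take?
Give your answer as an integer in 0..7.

φ ∨ ψ = 3 ∨ 5 = 5
(φ ∨ ψ) ∨ φ = 5 ∨ 3 = 5
¬φ = ¬3 = 4
¬φ ↔ ψ = 4 ↔ 5 = 6
(¬φ ↔ ψ) ↔ φ = 6 ↔ 3 = 4
((φ ∨ ψ) ∨ φ) ↔ ((¬φ ↔ ψ) ↔ φ) = 5 ↔ 4 = 6

6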